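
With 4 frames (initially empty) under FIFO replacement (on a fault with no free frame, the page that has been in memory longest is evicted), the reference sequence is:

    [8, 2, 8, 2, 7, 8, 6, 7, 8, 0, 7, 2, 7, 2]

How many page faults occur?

5

8: miss, frames {8}
2: miss, frames {8,2}
8: hit
2: hit
7: miss, frames {8,2,7}
8: hit
6: miss, frames {8,2,7,6}
7: hit
8: hit
0: miss, evict 8, frames {2,7,6,0}
7: hit
2: hit
7: hit
2: hit
Page faults: 5.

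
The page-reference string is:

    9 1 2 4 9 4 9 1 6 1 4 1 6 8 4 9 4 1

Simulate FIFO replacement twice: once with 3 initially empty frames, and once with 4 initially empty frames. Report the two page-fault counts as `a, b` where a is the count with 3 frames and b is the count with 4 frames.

11, 8

3 frames: F F F F F . . F F . F . . F . F . F → 11 faults.
4 frames: F F F F . . . . F . . . . F . F . F → 8 faults.
8 < 11: adding a frame reduced faults, as is typical.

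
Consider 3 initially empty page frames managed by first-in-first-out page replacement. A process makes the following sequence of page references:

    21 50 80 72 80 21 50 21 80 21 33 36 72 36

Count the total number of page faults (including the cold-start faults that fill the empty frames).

21 -> fault, frames (21)
50 -> fault, frames (21 50)
80 -> fault, frames (21 50 80)
72 -> fault, evict 21, frames (50 80 72)
80 -> hit
21 -> fault, evict 50, frames (80 72 21)
50 -> fault, evict 80, frames (72 21 50)
21 -> hit
80 -> fault, evict 72, frames (21 50 80)
21 -> hit
33 -> fault, evict 21, frames (50 80 33)
36 -> fault, evict 50, frames (80 33 36)
72 -> fault, evict 80, frames (33 36 72)
36 -> hit
Page faults: 10.

10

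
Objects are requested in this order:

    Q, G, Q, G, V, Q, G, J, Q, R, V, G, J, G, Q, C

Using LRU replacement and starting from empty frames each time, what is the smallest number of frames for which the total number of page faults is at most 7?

f=1: 16 faults
f=2: 13 faults
f=3: 10 faults
f=4: 10 faults
f=5: 6 faults
f=6: 6 faults
Smallest f with faults ≤ 7 is 5.

5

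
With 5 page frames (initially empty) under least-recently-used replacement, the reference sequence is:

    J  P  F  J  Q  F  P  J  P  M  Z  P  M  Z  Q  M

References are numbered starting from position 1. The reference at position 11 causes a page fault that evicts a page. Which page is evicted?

Q

pos 1: J → fault, frames {J}
pos 2: P → fault, frames {J,P}
pos 3: F → fault, frames {J,P,F}
pos 4: J → hit
pos 5: Q → fault, frames {P,F,J,Q}
pos 6: F → hit
pos 7: P → hit
pos 8: J → hit
pos 9: P → hit
pos 10: M → fault, frames {Q,F,J,P,M}
pos 11: Z → fault, evict Q, frames {F,J,P,M,Z}
At position 11, page Q is evicted.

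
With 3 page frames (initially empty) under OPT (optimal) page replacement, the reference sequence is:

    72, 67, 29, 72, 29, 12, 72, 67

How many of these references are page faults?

72 → fault, frames (72)
67 → fault, frames (72 67)
29 → fault, frames (72 67 29)
72 → hit
29 → hit
12 → fault, evict 29, frames (72 67 12)
72 → hit
67 → hit
Page faults: 4.

4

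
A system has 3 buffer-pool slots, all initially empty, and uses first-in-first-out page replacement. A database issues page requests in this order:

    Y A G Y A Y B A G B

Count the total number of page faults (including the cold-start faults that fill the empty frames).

4

Y: miss, frames {Y}
A: miss, frames {Y,A}
G: miss, frames {Y,A,G}
Y: hit
A: hit
Y: hit
B: miss, evict Y, frames {A,G,B}
A: hit
G: hit
B: hit
Page faults: 4.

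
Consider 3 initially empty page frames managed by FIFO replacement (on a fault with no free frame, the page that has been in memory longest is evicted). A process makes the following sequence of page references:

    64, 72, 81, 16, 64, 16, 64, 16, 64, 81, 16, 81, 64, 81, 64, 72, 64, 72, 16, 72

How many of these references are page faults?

6

64 -> miss, frames {64}
72 -> miss, frames {64,72}
81 -> miss, frames {64,72,81}
16 -> miss, evict 64, frames {72,81,16}
64 -> miss, evict 72, frames {81,16,64}
16 -> hit
64 -> hit
16 -> hit
64 -> hit
81 -> hit
16 -> hit
81 -> hit
64 -> hit
81 -> hit
64 -> hit
72 -> miss, evict 81, frames {16,64,72}
64 -> hit
72 -> hit
16 -> hit
72 -> hit
Page faults: 6.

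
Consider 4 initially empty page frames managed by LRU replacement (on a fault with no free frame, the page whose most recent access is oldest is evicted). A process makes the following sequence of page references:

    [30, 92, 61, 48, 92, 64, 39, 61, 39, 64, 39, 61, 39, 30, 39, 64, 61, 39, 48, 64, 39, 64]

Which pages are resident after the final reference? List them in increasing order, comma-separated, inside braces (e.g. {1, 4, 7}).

30 -> fault, frames {30}
92 -> fault, frames {30,92}
61 -> fault, frames {30,92,61}
48 -> fault, frames {30,92,61,48}
92 -> hit
64 -> fault, evict 30, frames {61,48,92,64}
39 -> fault, evict 61, frames {48,92,64,39}
61 -> fault, evict 48, frames {92,64,39,61}
39 -> hit
64 -> hit
39 -> hit
61 -> hit
39 -> hit
30 -> fault, evict 92, frames {64,61,39,30}
39 -> hit
64 -> hit
61 -> hit
39 -> hit
48 -> fault, evict 30, frames {64,61,39,48}
64 -> hit
39 -> hit
64 -> hit

{39, 48, 61, 64}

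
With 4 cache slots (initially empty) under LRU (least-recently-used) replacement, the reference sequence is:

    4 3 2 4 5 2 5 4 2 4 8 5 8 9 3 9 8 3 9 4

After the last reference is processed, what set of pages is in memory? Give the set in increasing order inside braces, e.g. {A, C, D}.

4 → miss, frames [4]
3 → miss, frames [4, 3]
2 → miss, frames [4, 3, 2]
4 → hit
5 → miss, frames [3, 2, 4, 5]
2 → hit
5 → hit
4 → hit
2 → hit
4 → hit
8 → miss, evict 3, frames [5, 2, 4, 8]
5 → hit
8 → hit
9 → miss, evict 2, frames [4, 5, 8, 9]
3 → miss, evict 4, frames [5, 8, 9, 3]
9 → hit
8 → hit
3 → hit
9 → hit
4 → miss, evict 5, frames [8, 3, 9, 4]

{3, 4, 8, 9}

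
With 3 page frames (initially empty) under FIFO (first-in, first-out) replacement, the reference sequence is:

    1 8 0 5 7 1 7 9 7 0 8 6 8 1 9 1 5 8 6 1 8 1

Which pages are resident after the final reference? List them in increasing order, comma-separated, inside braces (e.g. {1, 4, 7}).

{1, 6, 8}

1 -> fault, frames [1]
8 -> fault, frames [1, 8]
0 -> fault, frames [1, 8, 0]
5 -> fault, evict 1, frames [8, 0, 5]
7 -> fault, evict 8, frames [0, 5, 7]
1 -> fault, evict 0, frames [5, 7, 1]
7 -> hit
9 -> fault, evict 5, frames [7, 1, 9]
7 -> hit
0 -> fault, evict 7, frames [1, 9, 0]
8 -> fault, evict 1, frames [9, 0, 8]
6 -> fault, evict 9, frames [0, 8, 6]
8 -> hit
1 -> fault, evict 0, frames [8, 6, 1]
9 -> fault, evict 8, frames [6, 1, 9]
1 -> hit
5 -> fault, evict 6, frames [1, 9, 5]
8 -> fault, evict 1, frames [9, 5, 8]
6 -> fault, evict 9, frames [5, 8, 6]
1 -> fault, evict 5, frames [8, 6, 1]
8 -> hit
1 -> hit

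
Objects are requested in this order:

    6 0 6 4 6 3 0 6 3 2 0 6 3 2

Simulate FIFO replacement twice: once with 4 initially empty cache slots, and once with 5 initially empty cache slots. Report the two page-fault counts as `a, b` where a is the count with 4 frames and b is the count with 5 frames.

6, 5

4 frames: F F . F . F . . . F . F . . → 6 faults.
5 frames: F F . F . F . . . F . . . . → 5 faults.
5 < 6: adding a frame reduced faults, as is typical.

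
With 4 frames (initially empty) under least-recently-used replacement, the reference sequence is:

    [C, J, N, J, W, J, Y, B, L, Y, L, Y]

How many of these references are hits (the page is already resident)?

5

C → miss, frames {C}
J → miss, frames {C,J}
N → miss, frames {C,J,N}
J → hit
W → miss, frames {C,N,J,W}
J → hit
Y → miss, evict C, frames {N,W,J,Y}
B → miss, evict N, frames {W,J,Y,B}
L → miss, evict W, frames {J,Y,B,L}
Y → hit
L → hit
Y → hit
Hits: 5.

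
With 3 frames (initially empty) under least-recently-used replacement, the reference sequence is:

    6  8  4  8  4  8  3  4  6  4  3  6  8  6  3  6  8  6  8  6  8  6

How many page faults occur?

6: fault, frames (6)
8: fault, frames (6 8)
4: fault, frames (6 8 4)
8: hit
4: hit
8: hit
3: fault, evict 6, frames (4 8 3)
4: hit
6: fault, evict 8, frames (3 4 6)
4: hit
3: hit
6: hit
8: fault, evict 4, frames (3 6 8)
6: hit
3: hit
6: hit
8: hit
6: hit
8: hit
6: hit
8: hit
6: hit
Page faults: 6.

6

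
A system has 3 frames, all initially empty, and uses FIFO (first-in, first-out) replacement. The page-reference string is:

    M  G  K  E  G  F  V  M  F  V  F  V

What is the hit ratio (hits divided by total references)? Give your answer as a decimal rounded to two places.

M: miss, frames {M}
G: miss, frames {M,G}
K: miss, frames {M,G,K}
E: miss, evict M, frames {G,K,E}
G: hit
F: miss, evict G, frames {K,E,F}
V: miss, evict K, frames {E,F,V}
M: miss, evict E, frames {F,V,M}
F: hit
V: hit
F: hit
V: hit
Hits: 5 of 12 references → 5/12 = 0.4167.

0.42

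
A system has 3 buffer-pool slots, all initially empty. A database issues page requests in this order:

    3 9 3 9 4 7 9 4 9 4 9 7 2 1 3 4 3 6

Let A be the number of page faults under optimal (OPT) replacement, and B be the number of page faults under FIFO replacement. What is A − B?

Under OPT: F F . . F F . . . . . . F F F . . F → 8 faults.
Under FIFO: F F . . F F . . . . . . F F F F . F → 9 faults.
A − B = 8 − 9 = -1.

-1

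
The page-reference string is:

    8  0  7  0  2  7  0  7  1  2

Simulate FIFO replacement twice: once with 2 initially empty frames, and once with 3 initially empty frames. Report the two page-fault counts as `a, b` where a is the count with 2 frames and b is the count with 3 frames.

8, 5

2 frames: F F F . F . F F F F → 8 faults.
3 frames: F F F . F . . . F . → 5 faults.
5 < 8: adding a frame reduced faults, as is typical.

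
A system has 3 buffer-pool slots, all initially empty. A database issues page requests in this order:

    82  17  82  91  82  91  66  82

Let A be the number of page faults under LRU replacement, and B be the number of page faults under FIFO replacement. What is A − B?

Under LRU: F F . F . . F . → 4 faults.
Under FIFO: F F . F . . F F → 5 faults.
A − B = 4 − 5 = -1.

-1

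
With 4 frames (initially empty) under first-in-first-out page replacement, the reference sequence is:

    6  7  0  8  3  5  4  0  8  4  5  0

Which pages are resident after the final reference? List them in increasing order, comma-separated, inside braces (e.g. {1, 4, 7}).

{0, 4, 5, 8}

6 -> fault, frames {6}
7 -> fault, frames {6,7}
0 -> fault, frames {6,7,0}
8 -> fault, frames {6,7,0,8}
3 -> fault, evict 6, frames {7,0,8,3}
5 -> fault, evict 7, frames {0,8,3,5}
4 -> fault, evict 0, frames {8,3,5,4}
0 -> fault, evict 8, frames {3,5,4,0}
8 -> fault, evict 3, frames {5,4,0,8}
4 -> hit
5 -> hit
0 -> hit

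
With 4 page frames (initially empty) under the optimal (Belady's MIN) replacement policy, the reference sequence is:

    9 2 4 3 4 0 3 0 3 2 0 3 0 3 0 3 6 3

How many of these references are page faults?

9 -> miss, frames {9}
2 -> miss, frames {9,2}
4 -> miss, frames {9,2,4}
3 -> miss, frames {9,2,4,3}
4 -> hit
0 -> miss, evict 4, frames {9,2,3,0}
3 -> hit
0 -> hit
3 -> hit
2 -> hit
0 -> hit
3 -> hit
0 -> hit
3 -> hit
0 -> hit
3 -> hit
6 -> miss, evict 0, frames {9,2,3,6}
3 -> hit
Page faults: 6.

6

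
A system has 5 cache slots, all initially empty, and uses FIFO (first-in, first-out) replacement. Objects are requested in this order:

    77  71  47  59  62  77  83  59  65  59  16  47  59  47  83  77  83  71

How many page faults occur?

13

77 → fault, frames (77)
71 → fault, frames (77 71)
47 → fault, frames (77 71 47)
59 → fault, frames (77 71 47 59)
62 → fault, frames (77 71 47 59 62)
77 → hit
83 → fault, evict 77, frames (71 47 59 62 83)
59 → hit
65 → fault, evict 71, frames (47 59 62 83 65)
59 → hit
16 → fault, evict 47, frames (59 62 83 65 16)
47 → fault, evict 59, frames (62 83 65 16 47)
59 → fault, evict 62, frames (83 65 16 47 59)
47 → hit
83 → hit
77 → fault, evict 83, frames (65 16 47 59 77)
83 → fault, evict 65, frames (16 47 59 77 83)
71 → fault, evict 16, frames (47 59 77 83 71)
Page faults: 13.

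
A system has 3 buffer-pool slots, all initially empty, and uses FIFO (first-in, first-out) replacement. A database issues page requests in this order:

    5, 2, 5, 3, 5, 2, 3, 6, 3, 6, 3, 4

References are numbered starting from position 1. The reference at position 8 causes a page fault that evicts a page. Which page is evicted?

pos 1: 5 -> miss, frames {5}
pos 2: 2 -> miss, frames {5,2}
pos 3: 5 -> hit
pos 4: 3 -> miss, frames {5,2,3}
pos 5: 5 -> hit
pos 6: 2 -> hit
pos 7: 3 -> hit
pos 8: 6 -> miss, evict 5, frames {2,3,6}
At position 8, page 5 is evicted.

5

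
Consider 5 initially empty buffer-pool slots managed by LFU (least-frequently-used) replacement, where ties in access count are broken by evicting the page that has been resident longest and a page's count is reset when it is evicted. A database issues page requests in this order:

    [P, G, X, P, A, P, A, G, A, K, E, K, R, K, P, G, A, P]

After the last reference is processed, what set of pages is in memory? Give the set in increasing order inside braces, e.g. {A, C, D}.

P → fault, frames {P}
G → fault, frames {P,G}
X → fault, frames {P,G,X}
P → hit
A → fault, frames {P,G,X,A}
P → hit
A → hit
G → hit
A → hit
K → fault, frames {P,G,X,A,K}
E → fault, evict X, frames {P,G,A,K,E}
K → hit
R → fault, evict E, frames {P,G,A,K,R}
K → hit
P → hit
G → hit
A → hit
P → hit

{A, G, K, P, R}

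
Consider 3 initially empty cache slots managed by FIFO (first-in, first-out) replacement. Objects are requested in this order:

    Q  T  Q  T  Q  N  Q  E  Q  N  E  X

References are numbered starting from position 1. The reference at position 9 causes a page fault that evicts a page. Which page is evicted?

pos 1: Q -> miss, frames (Q)
pos 2: T -> miss, frames (Q T)
pos 3: Q -> hit
pos 4: T -> hit
pos 5: Q -> hit
pos 6: N -> miss, frames (Q T N)
pos 7: Q -> hit
pos 8: E -> miss, evict Q, frames (T N E)
pos 9: Q -> miss, evict T, frames (N E Q)
At position 9, page T is evicted.

T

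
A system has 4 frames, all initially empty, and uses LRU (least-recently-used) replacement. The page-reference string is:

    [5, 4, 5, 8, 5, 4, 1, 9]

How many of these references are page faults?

5

5 -> miss, frames [5]
4 -> miss, frames [5, 4]
5 -> hit
8 -> miss, frames [4, 5, 8]
5 -> hit
4 -> hit
1 -> miss, frames [8, 5, 4, 1]
9 -> miss, evict 8, frames [5, 4, 1, 9]
Page faults: 5.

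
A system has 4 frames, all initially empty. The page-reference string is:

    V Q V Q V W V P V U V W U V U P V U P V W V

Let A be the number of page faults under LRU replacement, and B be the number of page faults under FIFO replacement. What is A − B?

-1

Under LRU: F F . . . F . F . F . . . . . . . . . . . . → 5 faults.
Under FIFO: F F . . . F . F . F F . . . . . . . . . . . → 6 faults.
A − B = 5 − 6 = -1.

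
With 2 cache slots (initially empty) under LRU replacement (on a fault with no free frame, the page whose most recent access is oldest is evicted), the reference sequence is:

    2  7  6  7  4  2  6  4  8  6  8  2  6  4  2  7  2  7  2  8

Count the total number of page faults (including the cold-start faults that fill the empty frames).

2: fault, frames (2)
7: fault, frames (2 7)
6: fault, evict 2, frames (7 6)
7: hit
4: fault, evict 6, frames (7 4)
2: fault, evict 7, frames (4 2)
6: fault, evict 4, frames (2 6)
4: fault, evict 2, frames (6 4)
8: fault, evict 6, frames (4 8)
6: fault, evict 4, frames (8 6)
8: hit
2: fault, evict 6, frames (8 2)
6: fault, evict 8, frames (2 6)
4: fault, evict 2, frames (6 4)
2: fault, evict 6, frames (4 2)
7: fault, evict 4, frames (2 7)
2: hit
7: hit
2: hit
8: fault, evict 7, frames (2 8)
Page faults: 15.

15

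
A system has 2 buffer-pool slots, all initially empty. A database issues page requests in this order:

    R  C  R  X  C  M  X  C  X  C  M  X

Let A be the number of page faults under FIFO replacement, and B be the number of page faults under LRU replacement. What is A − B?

Under FIFO: F F . F . F . F F . F . → 7 faults.
Under LRU: F F . F F F F F . . F F → 9 faults.
A − B = 7 − 9 = -2.

-2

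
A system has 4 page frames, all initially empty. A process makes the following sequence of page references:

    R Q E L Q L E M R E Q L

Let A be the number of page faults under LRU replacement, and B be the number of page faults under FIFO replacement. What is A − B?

1

Under LRU: F F F F . . . F F . F F → 8 faults.
Under FIFO: F F F F . . . F F . F . → 7 faults.
A − B = 8 − 7 = 1.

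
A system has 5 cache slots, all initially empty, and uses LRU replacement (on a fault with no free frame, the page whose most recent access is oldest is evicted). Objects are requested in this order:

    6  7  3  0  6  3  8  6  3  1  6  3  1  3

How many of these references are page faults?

6 -> fault, frames (6)
7 -> fault, frames (6 7)
3 -> fault, frames (6 7 3)
0 -> fault, frames (6 7 3 0)
6 -> hit
3 -> hit
8 -> fault, frames (7 0 6 3 8)
6 -> hit
3 -> hit
1 -> fault, evict 7, frames (0 8 6 3 1)
6 -> hit
3 -> hit
1 -> hit
3 -> hit
Page faults: 6.

6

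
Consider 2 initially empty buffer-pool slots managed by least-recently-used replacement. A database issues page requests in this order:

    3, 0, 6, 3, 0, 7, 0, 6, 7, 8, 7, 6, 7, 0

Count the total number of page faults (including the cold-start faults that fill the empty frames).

3: fault, frames (3)
0: fault, frames (3 0)
6: fault, evict 3, frames (0 6)
3: fault, evict 0, frames (6 3)
0: fault, evict 6, frames (3 0)
7: fault, evict 3, frames (0 7)
0: hit
6: fault, evict 7, frames (0 6)
7: fault, evict 0, frames (6 7)
8: fault, evict 6, frames (7 8)
7: hit
6: fault, evict 8, frames (7 6)
7: hit
0: fault, evict 6, frames (7 0)
Page faults: 11.

11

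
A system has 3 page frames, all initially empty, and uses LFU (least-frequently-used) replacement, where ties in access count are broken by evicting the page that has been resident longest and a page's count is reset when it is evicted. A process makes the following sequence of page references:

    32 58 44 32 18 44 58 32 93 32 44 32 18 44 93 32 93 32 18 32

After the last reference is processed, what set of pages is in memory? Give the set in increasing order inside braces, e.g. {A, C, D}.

32 -> miss, frames (32)
58 -> miss, frames (32 58)
44 -> miss, frames (32 58 44)
32 -> hit
18 -> miss, evict 58, frames (32 44 18)
44 -> hit
58 -> miss, evict 18, frames (32 44 58)
32 -> hit
93 -> miss, evict 58, frames (32 44 93)
32 -> hit
44 -> hit
32 -> hit
18 -> miss, evict 93, frames (32 44 18)
44 -> hit
93 -> miss, evict 18, frames (32 44 93)
32 -> hit
93 -> hit
32 -> hit
18 -> miss, evict 93, frames (32 44 18)
32 -> hit

{18, 32, 44}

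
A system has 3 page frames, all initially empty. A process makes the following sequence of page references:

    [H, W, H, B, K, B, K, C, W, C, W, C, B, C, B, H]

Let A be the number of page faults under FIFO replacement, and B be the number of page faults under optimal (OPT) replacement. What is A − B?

Under FIFO: F F . F F . . F F . . . F . . F → 8 faults.
Under OPT: F F . F F . . F . . . . . . . F → 6 faults.
A − B = 8 − 6 = 2.

2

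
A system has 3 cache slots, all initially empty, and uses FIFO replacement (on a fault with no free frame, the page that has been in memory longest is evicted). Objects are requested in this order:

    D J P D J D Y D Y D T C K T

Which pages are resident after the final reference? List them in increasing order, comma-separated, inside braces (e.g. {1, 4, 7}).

{C, K, T}

D → miss, frames {D}
J → miss, frames {D,J}
P → miss, frames {D,J,P}
D → hit
J → hit
D → hit
Y → miss, evict D, frames {J,P,Y}
D → miss, evict J, frames {P,Y,D}
Y → hit
D → hit
T → miss, evict P, frames {Y,D,T}
C → miss, evict Y, frames {D,T,C}
K → miss, evict D, frames {T,C,K}
T → hit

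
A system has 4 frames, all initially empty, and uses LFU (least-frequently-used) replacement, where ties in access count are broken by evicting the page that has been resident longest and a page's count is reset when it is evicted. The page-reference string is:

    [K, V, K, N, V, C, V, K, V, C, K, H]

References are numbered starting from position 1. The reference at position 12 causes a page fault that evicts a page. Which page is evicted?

N

pos 1: K → miss, frames {K}
pos 2: V → miss, frames {K,V}
pos 3: K → hit
pos 4: N → miss, frames {K,V,N}
pos 5: V → hit
pos 6: C → miss, frames {K,V,N,C}
pos 7: V → hit
pos 8: K → hit
pos 9: V → hit
pos 10: C → hit
pos 11: K → hit
pos 12: H → miss, evict N, frames {K,V,C,H}
At position 12, page N is evicted.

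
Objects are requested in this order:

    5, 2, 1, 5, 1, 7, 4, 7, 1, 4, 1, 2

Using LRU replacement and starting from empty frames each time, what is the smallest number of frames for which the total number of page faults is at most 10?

f=1: 12 faults
f=2: 9 faults
f=3: 6 faults
f=4: 6 faults
f=5: 5 faults
Smallest f with faults ≤ 10 is 2.

2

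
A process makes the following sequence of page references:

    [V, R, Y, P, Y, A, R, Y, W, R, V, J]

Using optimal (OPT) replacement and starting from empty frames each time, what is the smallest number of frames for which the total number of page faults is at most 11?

f=1: 12 faults
f=2: 9 faults
f=3: 8 faults
f=4: 7 faults
f=5: 7 faults
f=6: 7 faults
f=7: 7 faults
Smallest f with faults ≤ 11 is 2.

2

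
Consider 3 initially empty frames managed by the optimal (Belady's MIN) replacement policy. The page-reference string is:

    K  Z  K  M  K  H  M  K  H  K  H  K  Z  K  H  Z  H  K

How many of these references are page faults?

5

K: miss, frames (K)
Z: miss, frames (K Z)
K: hit
M: miss, frames (K Z M)
K: hit
H: miss, evict Z, frames (K M H)
M: hit
K: hit
H: hit
K: hit
H: hit
K: hit
Z: miss, evict M, frames (K H Z)
K: hit
H: hit
Z: hit
H: hit
K: hit
Page faults: 5.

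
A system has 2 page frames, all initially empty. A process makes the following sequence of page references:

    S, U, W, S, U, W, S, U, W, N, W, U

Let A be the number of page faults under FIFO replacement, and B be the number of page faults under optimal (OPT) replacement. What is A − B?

Under FIFO: F F F F F F F F F F . F → 11 faults.
Under OPT: F F F . F . F . F F . F → 8 faults.
A − B = 11 − 8 = 3.

3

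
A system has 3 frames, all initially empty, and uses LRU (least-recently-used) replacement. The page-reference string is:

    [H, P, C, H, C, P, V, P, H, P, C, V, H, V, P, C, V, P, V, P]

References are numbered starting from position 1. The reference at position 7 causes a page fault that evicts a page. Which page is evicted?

pos 1: H → miss, frames (H)
pos 2: P → miss, frames (H P)
pos 3: C → miss, frames (H P C)
pos 4: H → hit
pos 5: C → hit
pos 6: P → hit
pos 7: V → miss, evict H, frames (C P V)
At position 7, page H is evicted.

H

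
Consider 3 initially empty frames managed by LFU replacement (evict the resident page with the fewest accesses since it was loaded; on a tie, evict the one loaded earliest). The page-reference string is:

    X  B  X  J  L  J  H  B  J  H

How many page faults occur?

7

X → fault, frames (X)
B → fault, frames (X B)
X → hit
J → fault, frames (X B J)
L → fault, evict B, frames (X J L)
J → hit
H → fault, evict L, frames (X J H)
B → fault, evict H, frames (X J B)
J → hit
H → fault, evict B, frames (X J H)
Page faults: 7.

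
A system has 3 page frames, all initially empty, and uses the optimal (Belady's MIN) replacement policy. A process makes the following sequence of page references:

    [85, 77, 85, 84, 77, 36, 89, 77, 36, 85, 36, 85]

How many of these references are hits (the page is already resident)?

85: miss, frames {85}
77: miss, frames {85,77}
85: hit
84: miss, frames {85,77,84}
77: hit
36: miss, evict 84, frames {85,77,36}
89: miss, evict 85, frames {77,36,89}
77: hit
36: hit
85: miss, evict 89, frames {77,36,85}
36: hit
85: hit
Hits: 6.

6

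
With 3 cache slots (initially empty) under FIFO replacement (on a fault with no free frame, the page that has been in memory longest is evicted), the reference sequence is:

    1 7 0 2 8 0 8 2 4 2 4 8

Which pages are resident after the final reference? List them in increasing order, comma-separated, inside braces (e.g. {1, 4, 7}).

1: fault, frames (1)
7: fault, frames (1 7)
0: fault, frames (1 7 0)
2: fault, evict 1, frames (7 0 2)
8: fault, evict 7, frames (0 2 8)
0: hit
8: hit
2: hit
4: fault, evict 0, frames (2 8 4)
2: hit
4: hit
8: hit

{2, 4, 8}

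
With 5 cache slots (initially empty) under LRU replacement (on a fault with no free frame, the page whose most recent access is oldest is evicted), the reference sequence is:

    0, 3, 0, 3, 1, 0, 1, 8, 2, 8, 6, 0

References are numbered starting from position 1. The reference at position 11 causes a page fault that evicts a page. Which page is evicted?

pos 1: 0 -> miss, frames (0)
pos 2: 3 -> miss, frames (0 3)
pos 3: 0 -> hit
pos 4: 3 -> hit
pos 5: 1 -> miss, frames (0 3 1)
pos 6: 0 -> hit
pos 7: 1 -> hit
pos 8: 8 -> miss, frames (3 0 1 8)
pos 9: 2 -> miss, frames (3 0 1 8 2)
pos 10: 8 -> hit
pos 11: 6 -> miss, evict 3, frames (0 1 2 8 6)
At position 11, page 3 is evicted.

3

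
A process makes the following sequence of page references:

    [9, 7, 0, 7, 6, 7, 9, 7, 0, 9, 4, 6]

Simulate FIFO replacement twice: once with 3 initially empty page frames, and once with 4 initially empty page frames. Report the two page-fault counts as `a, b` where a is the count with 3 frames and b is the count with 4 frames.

3 frames: F F F . F . F F F . F F → 9 faults.
4 frames: F F F . F . . . . . F . → 5 faults.
5 < 9: adding a frame reduced faults, as is typical.

9, 5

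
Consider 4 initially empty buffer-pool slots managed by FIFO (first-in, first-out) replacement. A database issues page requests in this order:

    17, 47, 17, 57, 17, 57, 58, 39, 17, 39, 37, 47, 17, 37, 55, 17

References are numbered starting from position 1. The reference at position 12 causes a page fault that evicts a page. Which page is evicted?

pos 1: 17 -> miss, frames (17)
pos 2: 47 -> miss, frames (17 47)
pos 3: 17 -> hit
pos 4: 57 -> miss, frames (17 47 57)
pos 5: 17 -> hit
pos 6: 57 -> hit
pos 7: 58 -> miss, frames (17 47 57 58)
pos 8: 39 -> miss, evict 17, frames (47 57 58 39)
pos 9: 17 -> miss, evict 47, frames (57 58 39 17)
pos 10: 39 -> hit
pos 11: 37 -> miss, evict 57, frames (58 39 17 37)
pos 12: 47 -> miss, evict 58, frames (39 17 37 47)
At position 12, page 58 is evicted.

58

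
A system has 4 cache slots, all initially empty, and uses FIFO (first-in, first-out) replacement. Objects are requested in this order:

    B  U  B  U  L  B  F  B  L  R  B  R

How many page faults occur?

6

B → miss, frames [B]
U → miss, frames [B, U]
B → hit
U → hit
L → miss, frames [B, U, L]
B → hit
F → miss, frames [B, U, L, F]
B → hit
L → hit
R → miss, evict B, frames [U, L, F, R]
B → miss, evict U, frames [L, F, R, B]
R → hit
Page faults: 6.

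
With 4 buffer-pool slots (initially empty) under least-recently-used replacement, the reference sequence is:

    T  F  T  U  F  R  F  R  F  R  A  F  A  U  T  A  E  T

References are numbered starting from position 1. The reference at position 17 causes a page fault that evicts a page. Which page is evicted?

pos 1: T: miss, frames {T}
pos 2: F: miss, frames {T,F}
pos 3: T: hit
pos 4: U: miss, frames {F,T,U}
pos 5: F: hit
pos 6: R: miss, frames {T,U,F,R}
pos 7: F: hit
pos 8: R: hit
pos 9: F: hit
pos 10: R: hit
pos 11: A: miss, evict T, frames {U,F,R,A}
pos 12: F: hit
pos 13: A: hit
pos 14: U: hit
pos 15: T: miss, evict R, frames {F,A,U,T}
pos 16: A: hit
pos 17: E: miss, evict F, frames {U,T,A,E}
At position 17, page F is evicted.

F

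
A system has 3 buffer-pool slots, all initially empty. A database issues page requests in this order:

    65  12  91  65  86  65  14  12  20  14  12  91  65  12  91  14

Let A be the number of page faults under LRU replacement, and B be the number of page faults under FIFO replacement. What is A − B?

-2

Under LRU: F F F . F . F F F . . F F . . F → 10 faults.
Under FIFO: F F F . F F F F F . . F F F . F → 12 faults.
A − B = 10 − 12 = -2.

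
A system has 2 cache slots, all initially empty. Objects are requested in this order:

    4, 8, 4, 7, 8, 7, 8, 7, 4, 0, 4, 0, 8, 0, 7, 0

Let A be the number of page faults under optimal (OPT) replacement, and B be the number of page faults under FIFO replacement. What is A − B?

Under OPT: F F . F . . . . F F . . F . F . → 7 faults.
Under FIFO: F F . F . . . . F F . . F . F F → 8 faults.
A − B = 7 − 8 = -1.

-1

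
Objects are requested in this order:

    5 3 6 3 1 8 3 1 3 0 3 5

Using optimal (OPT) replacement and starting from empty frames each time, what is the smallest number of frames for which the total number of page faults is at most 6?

4

f=1: 12 faults
f=2: 8 faults
f=3: 7 faults
f=4: 6 faults
f=5: 6 faults
f=6: 6 faults
Smallest f with faults ≤ 6 is 4.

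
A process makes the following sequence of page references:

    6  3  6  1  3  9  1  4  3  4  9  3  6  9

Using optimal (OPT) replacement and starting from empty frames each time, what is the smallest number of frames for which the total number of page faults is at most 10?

2

f=1: 14 faults
f=2: 8 faults
f=3: 6 faults
f=4: 5 faults
f=5: 5 faults
Smallest f with faults ≤ 10 is 2.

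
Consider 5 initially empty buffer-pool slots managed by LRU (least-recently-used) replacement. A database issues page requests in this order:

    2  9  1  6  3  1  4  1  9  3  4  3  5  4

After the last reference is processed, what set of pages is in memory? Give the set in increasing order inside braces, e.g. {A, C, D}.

{1, 3, 4, 5, 9}

2 -> fault, frames {2}
9 -> fault, frames {2,9}
1 -> fault, frames {2,9,1}
6 -> fault, frames {2,9,1,6}
3 -> fault, frames {2,9,1,6,3}
1 -> hit
4 -> fault, evict 2, frames {9,6,3,1,4}
1 -> hit
9 -> hit
3 -> hit
4 -> hit
3 -> hit
5 -> fault, evict 6, frames {1,9,4,3,5}
4 -> hit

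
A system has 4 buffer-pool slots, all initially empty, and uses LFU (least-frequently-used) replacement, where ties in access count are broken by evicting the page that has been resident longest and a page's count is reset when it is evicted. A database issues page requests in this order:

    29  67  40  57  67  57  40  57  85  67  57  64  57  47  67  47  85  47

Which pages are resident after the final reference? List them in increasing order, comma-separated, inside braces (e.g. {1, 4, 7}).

{47, 57, 67, 85}

29 → fault, frames [29]
67 → fault, frames [29, 67]
40 → fault, frames [29, 67, 40]
57 → fault, frames [29, 67, 40, 57]
67 → hit
57 → hit
40 → hit
57 → hit
85 → fault, evict 29, frames [67, 40, 57, 85]
67 → hit
57 → hit
64 → fault, evict 85, frames [67, 40, 57, 64]
57 → hit
47 → fault, evict 64, frames [67, 40, 57, 47]
67 → hit
47 → hit
85 → fault, evict 40, frames [67, 57, 47, 85]
47 → hit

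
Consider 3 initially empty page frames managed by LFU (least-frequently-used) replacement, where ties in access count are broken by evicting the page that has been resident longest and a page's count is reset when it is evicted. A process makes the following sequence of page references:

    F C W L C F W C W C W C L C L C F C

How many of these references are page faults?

8

F → miss, frames (F)
C → miss, frames (F C)
W → miss, frames (F C W)
L → miss, evict F, frames (C W L)
C → hit
F → miss, evict W, frames (C L F)
W → miss, evict L, frames (C F W)
C → hit
W → hit
C → hit
W → hit
C → hit
L → miss, evict F, frames (C W L)
C → hit
L → hit
C → hit
F → miss, evict L, frames (C W F)
C → hit
Page faults: 8.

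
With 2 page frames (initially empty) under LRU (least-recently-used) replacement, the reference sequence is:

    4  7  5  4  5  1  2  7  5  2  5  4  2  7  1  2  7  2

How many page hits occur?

4 → fault, frames (4)
7 → fault, frames (4 7)
5 → fault, evict 4, frames (7 5)
4 → fault, evict 7, frames (5 4)
5 → hit
1 → fault, evict 4, frames (5 1)
2 → fault, evict 5, frames (1 2)
7 → fault, evict 1, frames (2 7)
5 → fault, evict 2, frames (7 5)
2 → fault, evict 7, frames (5 2)
5 → hit
4 → fault, evict 2, frames (5 4)
2 → fault, evict 5, frames (4 2)
7 → fault, evict 4, frames (2 7)
1 → fault, evict 2, frames (7 1)
2 → fault, evict 7, frames (1 2)
7 → fault, evict 1, frames (2 7)
2 → hit
Hits: 3.

3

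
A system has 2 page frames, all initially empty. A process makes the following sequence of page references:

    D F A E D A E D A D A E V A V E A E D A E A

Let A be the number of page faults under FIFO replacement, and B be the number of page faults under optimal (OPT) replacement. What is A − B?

5

Under FIFO: F F F F F F F F F . . F F F . F . . F F F . → 16 faults.
Under OPT: F F F F . F . F . . . F F . . F . . F . F . → 11 faults.
A − B = 16 − 11 = 5.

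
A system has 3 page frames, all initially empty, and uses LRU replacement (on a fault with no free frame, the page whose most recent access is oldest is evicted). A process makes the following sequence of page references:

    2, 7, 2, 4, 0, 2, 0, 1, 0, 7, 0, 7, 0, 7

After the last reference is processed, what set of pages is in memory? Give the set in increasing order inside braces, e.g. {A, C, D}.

2 → miss, frames [2]
7 → miss, frames [2, 7]
2 → hit
4 → miss, frames [7, 2, 4]
0 → miss, evict 7, frames [2, 4, 0]
2 → hit
0 → hit
1 → miss, evict 4, frames [2, 0, 1]
0 → hit
7 → miss, evict 2, frames [1, 0, 7]
0 → hit
7 → hit
0 → hit
7 → hit

{0, 1, 7}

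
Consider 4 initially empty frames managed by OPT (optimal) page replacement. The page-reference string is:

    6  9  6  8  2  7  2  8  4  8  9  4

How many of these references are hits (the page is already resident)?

6: fault, frames [6]
9: fault, frames [6, 9]
6: hit
8: fault, frames [6, 9, 8]
2: fault, frames [6, 9, 8, 2]
7: fault, evict 6, frames [9, 8, 2, 7]
2: hit
8: hit
4: fault, evict 7, frames [9, 8, 2, 4]
8: hit
9: hit
4: hit
Hits: 6.

6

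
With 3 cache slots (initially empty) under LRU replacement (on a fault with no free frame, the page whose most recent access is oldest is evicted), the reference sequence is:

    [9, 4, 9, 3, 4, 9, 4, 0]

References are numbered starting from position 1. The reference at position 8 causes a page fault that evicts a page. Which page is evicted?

pos 1: 9 -> miss, frames {9}
pos 2: 4 -> miss, frames {9,4}
pos 3: 9 -> hit
pos 4: 3 -> miss, frames {4,9,3}
pos 5: 4 -> hit
pos 6: 9 -> hit
pos 7: 4 -> hit
pos 8: 0 -> miss, evict 3, frames {9,4,0}
At position 8, page 3 is evicted.

3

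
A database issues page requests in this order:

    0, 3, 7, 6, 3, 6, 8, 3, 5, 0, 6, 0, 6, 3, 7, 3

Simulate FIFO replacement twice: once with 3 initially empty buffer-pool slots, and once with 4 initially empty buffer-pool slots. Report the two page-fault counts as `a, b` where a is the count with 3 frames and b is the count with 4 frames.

3 frames: F F F F . . F F F F F . . F F . → 11 faults.
4 frames: F F F F . . F . F F . . . F F . → 9 faults.
9 < 11: adding a frame reduced faults, as is typical.

11, 9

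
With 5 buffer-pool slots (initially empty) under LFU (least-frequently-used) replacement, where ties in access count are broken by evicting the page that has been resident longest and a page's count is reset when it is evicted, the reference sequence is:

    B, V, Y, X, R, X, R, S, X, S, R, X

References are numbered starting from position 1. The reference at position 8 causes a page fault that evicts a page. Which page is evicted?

pos 1: B → fault, frames {B}
pos 2: V → fault, frames {B,V}
pos 3: Y → fault, frames {B,V,Y}
pos 4: X → fault, frames {B,V,Y,X}
pos 5: R → fault, frames {B,V,Y,X,R}
pos 6: X → hit
pos 7: R → hit
pos 8: S → fault, evict B, frames {V,Y,X,R,S}
At position 8, page B is evicted.

B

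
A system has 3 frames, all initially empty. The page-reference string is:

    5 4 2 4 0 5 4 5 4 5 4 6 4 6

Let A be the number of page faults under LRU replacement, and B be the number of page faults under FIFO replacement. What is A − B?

-1

Under LRU: F F F . F F . . . . . F . . → 6 faults.
Under FIFO: F F F . F F F . . . . F . . → 7 faults.
A − B = 6 − 7 = -1.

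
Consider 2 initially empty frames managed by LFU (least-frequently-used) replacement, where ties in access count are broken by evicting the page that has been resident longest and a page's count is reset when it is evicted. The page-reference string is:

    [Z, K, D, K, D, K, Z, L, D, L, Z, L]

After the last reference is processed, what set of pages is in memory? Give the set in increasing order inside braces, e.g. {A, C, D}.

{K, L}

Z → fault, frames {Z}
K → fault, frames {Z,K}
D → fault, evict Z, frames {K,D}
K → hit
D → hit
K → hit
Z → fault, evict D, frames {K,Z}
L → fault, evict Z, frames {K,L}
D → fault, evict L, frames {K,D}
L → fault, evict D, frames {K,L}
Z → fault, evict L, frames {K,Z}
L → fault, evict Z, frames {K,L}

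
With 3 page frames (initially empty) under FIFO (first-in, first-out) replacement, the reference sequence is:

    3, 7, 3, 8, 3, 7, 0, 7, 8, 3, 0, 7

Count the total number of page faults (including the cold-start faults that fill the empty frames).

3 → miss, frames {3}
7 → miss, frames {3,7}
3 → hit
8 → miss, frames {3,7,8}
3 → hit
7 → hit
0 → miss, evict 3, frames {7,8,0}
7 → hit
8 → hit
3 → miss, evict 7, frames {8,0,3}
0 → hit
7 → miss, evict 8, frames {0,3,7}
Page faults: 6.

6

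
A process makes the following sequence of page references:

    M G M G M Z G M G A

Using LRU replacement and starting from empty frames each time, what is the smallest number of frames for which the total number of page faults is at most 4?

3

f=1: 10 faults
f=2: 6 faults
f=3: 4 faults
f=4: 4 faults
Smallest f with faults ≤ 4 is 3.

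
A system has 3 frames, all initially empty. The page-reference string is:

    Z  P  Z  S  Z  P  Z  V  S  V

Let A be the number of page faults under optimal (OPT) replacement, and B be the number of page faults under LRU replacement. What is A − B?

Under OPT: F F . F . . . F . . → 4 faults.
Under LRU: F F . F . . . F F . → 5 faults.
A − B = 4 − 5 = -1.

-1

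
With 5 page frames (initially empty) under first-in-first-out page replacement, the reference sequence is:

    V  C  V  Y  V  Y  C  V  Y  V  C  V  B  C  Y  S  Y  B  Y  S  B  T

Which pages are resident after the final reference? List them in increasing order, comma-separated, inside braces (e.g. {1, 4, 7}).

V -> fault, frames [V]
C -> fault, frames [V, C]
V -> hit
Y -> fault, frames [V, C, Y]
V -> hit
Y -> hit
C -> hit
V -> hit
Y -> hit
V -> hit
C -> hit
V -> hit
B -> fault, frames [V, C, Y, B]
C -> hit
Y -> hit
S -> fault, frames [V, C, Y, B, S]
Y -> hit
B -> hit
Y -> hit
S -> hit
B -> hit
T -> fault, evict V, frames [C, Y, B, S, T]

{B, C, S, T, Y}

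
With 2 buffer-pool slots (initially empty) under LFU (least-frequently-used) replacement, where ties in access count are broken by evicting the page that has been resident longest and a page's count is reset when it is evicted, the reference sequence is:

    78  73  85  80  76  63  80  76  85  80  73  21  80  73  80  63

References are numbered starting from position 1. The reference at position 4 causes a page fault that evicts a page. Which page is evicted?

73

pos 1: 78 -> miss, frames (78)
pos 2: 73 -> miss, frames (78 73)
pos 3: 85 -> miss, evict 78, frames (73 85)
pos 4: 80 -> miss, evict 73, frames (85 80)
At position 4, page 73 is evicted.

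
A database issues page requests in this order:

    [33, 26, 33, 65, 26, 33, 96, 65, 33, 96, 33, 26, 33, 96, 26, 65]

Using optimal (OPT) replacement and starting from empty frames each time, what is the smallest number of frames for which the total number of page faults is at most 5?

f=1: 16 faults
f=2: 9 faults
f=3: 6 faults
f=4: 4 faults
Smallest f with faults ≤ 5 is 4.

4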